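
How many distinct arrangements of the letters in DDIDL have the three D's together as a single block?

Treat the 3 copies of D as a single block. The multiset to arrange is then {DDD, I, L}, 3 items in all.
All 3 items are distinct, so there are (3)! = 6 arrangements.

6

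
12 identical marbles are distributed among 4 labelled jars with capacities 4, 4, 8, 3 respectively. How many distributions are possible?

80

Without the upper bounds there are C(15,3) = 455 ways to split 12 among 4 jars.
Subtract solutions that violate a single cap (substitute x_i' = x_i − (cap_i+1)): x_1 ≥ 5 gives C(10,3) = 120; x_2 ≥ 5 gives C(10,3) = 120; x_3 ≥ 9 gives C(6,3) = 20; x_4 ≥ 4 gives C(11,3) = 165. Together 425.
Add back pairs where two caps are both exceeded: 10 + 0 + 20 + 0 + 20 + 0 = 50.
By inclusion–exclusion the count is 455 − 425 + 50 = 80.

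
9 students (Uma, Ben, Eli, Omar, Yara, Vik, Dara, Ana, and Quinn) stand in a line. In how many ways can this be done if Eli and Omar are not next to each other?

282240

There are 9! = 362880 arrangements in all. If Eli and Omar are adjacent, merging them into one block gives 2·(8)! = 80640 arrangements.
So 362880 − 80640 = 282240 arrangements keep them apart.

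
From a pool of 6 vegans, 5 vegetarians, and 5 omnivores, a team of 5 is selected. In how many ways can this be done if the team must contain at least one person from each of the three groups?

With no constraint there are C(16,5) = 4368 possible selections.
Selections missing a whole group: no vegans → C(10,5) = 252; no vegetarians → C(11,5) = 462; no omnivores → C(11,5) = 462.
Add back selections omitting two groups (i.e. drawn from a single group): C(6,5) + C(5,5) + C(5,5) = 8.
By inclusion–exclusion: 4368 − 1176 + 8 = 3200.

3200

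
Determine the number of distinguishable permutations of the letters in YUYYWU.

60

The 6 letters of YUYYWU have repeats: U appearing twice and Y appearing 3 times.
So there are 6! / (3!·2!) = 60 distinguishable arrangements.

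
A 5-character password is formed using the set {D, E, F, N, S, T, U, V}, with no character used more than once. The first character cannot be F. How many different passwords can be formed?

The first character has 8−1 = 7 choices (anything except F).
The remaining 4 characters are filled from the other 7 symbols without repetition: 7 × 6 × 5 × 4 = 840.
Total: 7 × 840 = 5880.

5880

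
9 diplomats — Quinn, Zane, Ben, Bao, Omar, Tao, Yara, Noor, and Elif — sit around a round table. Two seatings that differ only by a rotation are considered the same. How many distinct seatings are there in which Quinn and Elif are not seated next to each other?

30240

Without the restriction there are (8)! = 40320 seatings.
Those with Quinn next to Elif: fuse the pair into one unit and seat 8 units around a circle — 2·(7)! = 10080.
Subtracting, 40320 − 10080 = 30240.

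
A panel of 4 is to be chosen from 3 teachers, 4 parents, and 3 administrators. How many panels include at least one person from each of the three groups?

126

Total 4-person selections from all 10: C(10,4) = 210.
Selections missing a whole group: no teachers → C(7,4) = 35; no parents → C(6,4) = 15; no administrators → C(7,4) = 35.
Add back selections omitting two groups (i.e. drawn from a single group): C(3,4) + C(4,4) + C(3,4) = 1.
By inclusion–exclusion: 210 − 85 + 1 = 126.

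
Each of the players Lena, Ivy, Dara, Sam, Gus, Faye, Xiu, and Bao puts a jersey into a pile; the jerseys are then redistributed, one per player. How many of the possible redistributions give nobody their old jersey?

Count assignments avoiding every fixed point. For any j of the 8 players fixed to their old jersey, the other 8−j can be arranged in (8−j)! ways.
By inclusion–exclusion this is Σ_{j=0}^{8} (−1)^j C(8,j)·(8−j)!.
Computing: 40320 − 40320 + 20160 − 6720 + 1680 − 336 + 56 − 8 + 1 = 14833.

14833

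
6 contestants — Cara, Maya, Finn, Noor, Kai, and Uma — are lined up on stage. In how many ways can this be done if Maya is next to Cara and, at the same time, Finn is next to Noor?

96

Treat {Maya,Cara} as one block (2 orders) and {Finn,Noor} as another (2 orders).
That leaves 4 units to arrange: 2 × 2 × 4! = 4 × 24 = 96.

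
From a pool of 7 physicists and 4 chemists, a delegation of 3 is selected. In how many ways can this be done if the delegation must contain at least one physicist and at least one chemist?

126

Unrestricted: C(11,3) = 165 ways to pick any 3 of the 11.
Subtract selections that omit an entire group: no physicists → C(4,3) = 4; no chemists → C(7,3) = 35.
Both groups omitted at once is impossible, so 165 − 39 = 126.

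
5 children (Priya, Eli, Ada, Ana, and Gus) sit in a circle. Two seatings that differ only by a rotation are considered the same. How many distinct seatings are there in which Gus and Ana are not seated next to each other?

12

All circular seatings of 5 people number (4)! = 24.
Those with Gus next to Ana: fuse the pair into one unit and seat 4 units around a circle — 2·(3)! = 12.
Subtracting, 24 − 12 = 12.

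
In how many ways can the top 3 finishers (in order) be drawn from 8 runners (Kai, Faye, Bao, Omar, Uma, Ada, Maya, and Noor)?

336

This is an ordered selection of 3 from 8: P(8,3).
That gives 8 × 7 × 6 = 336.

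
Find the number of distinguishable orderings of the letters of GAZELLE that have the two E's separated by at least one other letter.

There are 7!/(2!·2!) = 1260 arrangements of GAZELLE in total.
Arrangements with the E's together: treat EE as one letter, giving (6)!/(2!) = 360.
Subtracting, 1260 − 360 = 900 arrangements keep the E's apart.

900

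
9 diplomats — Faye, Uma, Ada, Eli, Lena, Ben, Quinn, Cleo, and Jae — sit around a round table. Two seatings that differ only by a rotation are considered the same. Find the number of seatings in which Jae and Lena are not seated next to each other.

All circular seatings of 9 people number (8)! = 40320.
Those with Jae next to Lena: fuse the pair into one unit and seat 8 units around a circle — 2·(7)! = 10080.
Subtracting, 40320 − 10080 = 30240.

30240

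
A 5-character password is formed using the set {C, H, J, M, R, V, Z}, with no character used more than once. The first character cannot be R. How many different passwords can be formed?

2160

The first character has 7−1 = 6 choices (anything except R).
The remaining 4 characters are filled from the other 6 symbols without repetition: 6 × 5 × 4 × 3 = 360.
Total: 6 × 360 = 2160.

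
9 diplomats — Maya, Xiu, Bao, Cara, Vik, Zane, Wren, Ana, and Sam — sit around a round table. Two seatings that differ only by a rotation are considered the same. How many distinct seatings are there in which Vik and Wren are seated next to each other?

Treat {Vik, Wren} as one unit (2 internal orders) and seat the resulting 8 units around the table: (7)! circular arrangements.
So 2 × (7)! = 2 × 5040 = 10080.

10080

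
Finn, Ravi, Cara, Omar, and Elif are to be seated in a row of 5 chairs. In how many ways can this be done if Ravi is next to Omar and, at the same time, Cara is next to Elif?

24

Treat {Ravi,Omar} as one block (2 orders) and {Cara,Elif} as another (2 orders).
That leaves 3 units to arrange: 2 × 2 × 3! = 4 × 6 = 24.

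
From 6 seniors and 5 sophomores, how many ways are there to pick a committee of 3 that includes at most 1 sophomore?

95

Split by how many sophomores are chosen (0 through 1).
Sum: C(5,0)·C(6,3) + C(5,1)·C(6,2) = 20 + 75 = 95.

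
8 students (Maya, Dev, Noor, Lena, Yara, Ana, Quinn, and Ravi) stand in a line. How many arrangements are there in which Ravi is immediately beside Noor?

Treat {Ravi, Noor} as a single unit. There are 7 units to order, and the pair itself can be ordered 2 ways.
So the count is 2·(7)! = 10080.

10080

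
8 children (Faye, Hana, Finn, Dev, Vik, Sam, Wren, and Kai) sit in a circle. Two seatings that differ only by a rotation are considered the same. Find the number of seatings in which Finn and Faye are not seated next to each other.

All circular seatings of 8 people number (7)! = 5040.
Those with Finn next to Faye: fuse the pair into one unit and seat 7 units around a circle — 2·(6)! = 1440.
Subtracting, 5040 − 1440 = 3600.

3600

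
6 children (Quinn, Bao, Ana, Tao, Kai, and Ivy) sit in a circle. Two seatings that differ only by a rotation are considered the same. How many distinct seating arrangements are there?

120

Seat Quinn anywhere (absorbing the rotational symmetry), then permute the other 5: (5)! = 120.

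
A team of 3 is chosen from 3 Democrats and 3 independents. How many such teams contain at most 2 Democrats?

Split by how many Democrats are chosen (0 through 2).
Sum: C(3,0)·C(3,3) + C(3,1)·C(3,2) + C(3,2)·C(3,1) = 1 + 9 + 9 = 19.

19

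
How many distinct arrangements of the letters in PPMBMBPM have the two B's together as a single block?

140

Treat the 2 copies of B as a single block. The multiset to arrange is then {BB, M, M, M, P, P, P}, 7 items in all.
That gives (7)!/(3!·3!) = 140 arrangements.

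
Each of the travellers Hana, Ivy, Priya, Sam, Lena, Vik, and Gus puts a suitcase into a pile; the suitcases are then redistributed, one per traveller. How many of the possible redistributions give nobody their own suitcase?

1854

Let Aᵢ be the assignments in which traveller i gets their own suitcase. We want the size of the complement of A₁∪…∪A_7.
By inclusion–exclusion this is Σ_{j=0}^{7} (−1)^j C(7,j)·(7−j)!.
Computing: 5040 − 5040 + 2520 − 840 + 210 − 42 + 7 − 1 = 1854.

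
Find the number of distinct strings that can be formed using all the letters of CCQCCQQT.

CCQCCQQT has 8 letters with C appearing 4 times and Q appearing 3 times.
Dividing 8! = 40320 by 4!·3! = 144 for the repeated letters gives 280.

280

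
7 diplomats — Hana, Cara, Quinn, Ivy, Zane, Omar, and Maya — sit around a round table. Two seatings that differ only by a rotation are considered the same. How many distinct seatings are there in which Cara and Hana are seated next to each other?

Treat {Cara, Hana} as one unit (2 internal orders) and seat the resulting 6 units around the table: (5)! circular arrangements.
So 2 × (5)! = 2 × 120 = 240.

240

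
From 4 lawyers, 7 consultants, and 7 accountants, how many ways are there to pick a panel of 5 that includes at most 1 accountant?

Split by how many accountants are chosen (0 through 1).
Sum: C(7,0)·C(11,5) + C(7,1)·C(11,4) = 462 + 2310 = 2772.

2772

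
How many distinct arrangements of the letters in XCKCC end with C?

12

Fix C in the last position and arrange the remaining 4 letters.
Those 4 letters have C appearing twice, giving (4)!/(2!) = 12.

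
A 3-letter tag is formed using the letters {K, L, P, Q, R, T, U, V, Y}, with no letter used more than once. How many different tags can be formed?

Choose and order 3 of the 9 symbols: the first letter has 9 options, the next 8, then 7.
9 × 8 × 7 = 504.

504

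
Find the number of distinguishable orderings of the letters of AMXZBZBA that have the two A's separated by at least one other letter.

There are 8!/(2!·2!·2!) = 5040 arrangements of AMXZBZBA in total.
Arrangements with the A's together: treat AA as one letter, giving (7)!/(2!·2!) = 1260.
Subtracting, 5040 − 1260 = 3780 arrangements keep the A's apart.

3780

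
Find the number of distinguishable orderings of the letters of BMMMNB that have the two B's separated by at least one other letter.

There are 6!/(3!·2!) = 60 arrangements of BMMMNB in total.
If the two B's are adjacent, glue them into one block, leaving 5 items to arrange: (5)!/(3!) = 20 ways.
Hence 60 − 20 = 40.

40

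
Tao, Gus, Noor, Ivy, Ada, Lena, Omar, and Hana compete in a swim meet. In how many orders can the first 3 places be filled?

336

This is an ordered selection of 3 from 8: P(8,3).
That gives 8 × 7 × 6 = 336.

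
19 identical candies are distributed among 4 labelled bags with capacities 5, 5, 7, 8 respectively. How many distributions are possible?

Without the upper bounds there are C(22,3) = 1540 ways to split 19 among 4 bags.
Subtract solutions that violate a single cap (substitute x_i' = x_i − (cap_i+1)): x_1 ≥ 6 gives C(16,3) = 560; x_2 ≥ 6 gives C(16,3) = 560; x_3 ≥ 8 gives C(14,3) = 364; x_4 ≥ 9 gives C(13,3) = 286. Together 1770.
Add back pairs where two caps are both exceeded: 120 + 56 + 35 + 56 + 35 + 10 = 312.
By inclusion–exclusion the count is 1540 − 1770 + 312 = 82.

82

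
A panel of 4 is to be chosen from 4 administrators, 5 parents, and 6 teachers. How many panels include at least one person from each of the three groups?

720

Total 4-person selections from all 15: C(15,4) = 1365.
Subtract selections that omit an entire group: no administrators → C(11,4) = 330; no parents → C(10,4) = 210; no teachers → C(9,4) = 126.
Add back selections omitting two groups (i.e. drawn from a single group): C(4,4) + C(5,4) + C(6,4) = 21.
By inclusion–exclusion: 1365 − 666 + 21 = 720.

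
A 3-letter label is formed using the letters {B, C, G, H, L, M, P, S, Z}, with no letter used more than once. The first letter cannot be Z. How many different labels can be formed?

448

The first letter has 9−1 = 8 choices (anything except Z).
The remaining 2 letters are filled from the other 8 symbols without repetition: 8 × 7 = 56.
Total: 8 × 56 = 448.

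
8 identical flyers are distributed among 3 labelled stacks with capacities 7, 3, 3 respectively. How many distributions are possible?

15

Ignoring the caps, the number of non-negative solutions to x_1+…+x_3 = 8 is C(10,2) = 45.
Subtract solutions that violate a single cap (substitute x_i' = x_i − (cap_i+1)): x_1 ≥ 8 gives C(2,2) = 1; x_2 ≥ 4 gives C(6,2) = 15; x_3 ≥ 4 gives C(6,2) = 15. Together 31.
Add back pairs where two caps are both exceeded: 0 + 0 + 1 = 1.
By inclusion–exclusion the count is 45 − 31 + 1 = 15.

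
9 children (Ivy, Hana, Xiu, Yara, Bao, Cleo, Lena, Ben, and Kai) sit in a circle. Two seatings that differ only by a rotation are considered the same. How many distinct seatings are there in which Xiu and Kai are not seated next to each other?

All circular seatings of 9 people number (8)! = 40320.
Seatings with Xiu beside Kai: treat them as a block with 2 internal orders, giving 2 × (7)! = 10080.
Subtracting, 40320 − 10080 = 30240.

30240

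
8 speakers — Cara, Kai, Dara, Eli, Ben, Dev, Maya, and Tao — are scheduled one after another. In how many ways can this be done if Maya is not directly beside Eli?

30240

There are 8! = 40320 arrangements in all. If Maya and Eli are adjacent, merging them into one block gives 2·(7)! = 10080 arrangements.
Complementary counting: 40320 − 10080 = 30240.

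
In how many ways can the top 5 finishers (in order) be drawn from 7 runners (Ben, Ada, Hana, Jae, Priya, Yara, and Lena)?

2520

There are 7 choices for 1st place, 6 for 2nd, and so on down to 3 for position 5.
That gives 7 × 6 × 5 × 4 × 3 = 2520.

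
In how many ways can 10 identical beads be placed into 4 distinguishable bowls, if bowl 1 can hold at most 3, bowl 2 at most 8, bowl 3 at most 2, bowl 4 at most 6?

Ignoring the caps, the number of non-negative solutions to x_1+…+x_4 = 10 is C(13,3) = 286.
Subtract solutions that violate a single cap (substitute x_i' = x_i − (cap_i+1)): x_1 ≥ 4 gives C(9,3) = 84; x_2 ≥ 9 gives C(4,3) = 4; x_3 ≥ 3 gives C(10,3) = 120; x_4 ≥ 7 gives C(6,3) = 20. Together 228.
Add back pairs where two caps are both exceeded: 0 + 20 + 0 + 0 + 0 + 1 = 21.
By inclusion–exclusion the count is 286 − 228 + 21 = 79.

79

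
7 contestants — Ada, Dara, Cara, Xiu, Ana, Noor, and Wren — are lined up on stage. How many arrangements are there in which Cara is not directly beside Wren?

3600

There are 7! = 5040 arrangements in all. If Cara and Wren are adjacent, merging them into one block gives 2·(6)! = 1440 arrangements.
So 5040 − 1440 = 3600 arrangements keep them apart.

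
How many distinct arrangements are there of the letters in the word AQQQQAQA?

56

AQQQQAQA has 8 letters with A appearing 3 times and Q appearing 5 times.
Dividing 8! = 40320 by 5!·3! = 720 for the repeated letters gives 56.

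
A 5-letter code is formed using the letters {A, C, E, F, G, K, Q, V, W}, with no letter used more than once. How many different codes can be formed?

With no repetition, fill the 5 letters in order: 9 choices, then 8, down to 5.
9 × 8 × 7 × 6 × 5 = 15120.

15120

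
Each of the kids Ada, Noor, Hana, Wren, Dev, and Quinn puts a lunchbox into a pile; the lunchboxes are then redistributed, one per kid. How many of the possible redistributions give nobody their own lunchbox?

265

Count assignments avoiding every fixed point. For any j of the 6 kids fixed to their own lunchbox, the other 6−j can be arranged in (6−j)! ways.
By inclusion–exclusion this is Σ_{j=0}^{6} (−1)^j C(6,j)·(6−j)!.
Computing: 720 − 720 + 360 − 120 + 30 − 6 + 1 = 265.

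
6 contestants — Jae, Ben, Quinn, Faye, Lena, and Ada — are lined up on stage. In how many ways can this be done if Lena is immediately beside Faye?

240

Place the 4 others and the Lena-Faye pair as 5 objects in a line; the pair has 2 internal arrangements.
That gives 2 × 5! = 2 × 120 = 240.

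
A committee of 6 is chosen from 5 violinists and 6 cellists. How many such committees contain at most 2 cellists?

81

Split by how many cellists are chosen (0 through 2).
Sum: C(6,0)·C(5,6) + C(6,1)·C(5,5) + C(6,2)·C(5,4) = 0 + 6 + 75 = 81.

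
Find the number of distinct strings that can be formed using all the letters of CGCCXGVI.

Letter multiplicities in CGCCXGVI: C×3, G×2, I×1, V×1, X×1.
Dividing 8! = 40320 by 3!·2! = 12 for the repeated letters gives 3360.

3360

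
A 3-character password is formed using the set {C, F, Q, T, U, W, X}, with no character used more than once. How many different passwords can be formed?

210

Choose and order 3 of the 7 symbols: the first character has 7 options, the next 6, then 5.
That product is 7 × 6 × 5 = 210.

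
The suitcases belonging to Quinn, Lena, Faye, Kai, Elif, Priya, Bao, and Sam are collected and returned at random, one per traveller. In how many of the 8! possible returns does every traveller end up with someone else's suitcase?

14833

Count assignments avoiding every fixed point. For any j of the 8 travellers fixed to their own suitcase, the other 8−j can be arranged in (8−j)! ways.
By inclusion–exclusion this is Σ_{j=0}^{8} (−1)^j C(8,j)·(8−j)!.
Computing: 40320 − 40320 + 20160 − 6720 + 1680 − 336 + 56 − 8 + 1 = 14833.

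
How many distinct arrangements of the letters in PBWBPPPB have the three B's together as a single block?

30

Treat the 3 copies of B as a single block. The multiset to arrange is then {BBB, P, P, P, P, W}, 6 items in all.
That gives (6)!/(4!) = 30 arrangements.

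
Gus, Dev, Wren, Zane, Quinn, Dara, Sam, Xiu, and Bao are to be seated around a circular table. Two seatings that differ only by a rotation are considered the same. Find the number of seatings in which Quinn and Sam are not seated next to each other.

30240

Without the restriction there are (8)! = 40320 seatings.
Seatings with Quinn beside Sam: treat them as a block with 2 internal orders, giving 2 × (7)! = 10080.
Subtracting, 40320 − 10080 = 30240.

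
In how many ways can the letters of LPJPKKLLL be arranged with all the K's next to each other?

840

Treat the 2 copies of K as a single block. The multiset to arrange is then {KK, J, L, L, L, L, P, P}, 8 items in all.
That gives (8)!/(4!·2!) = 840 arrangements.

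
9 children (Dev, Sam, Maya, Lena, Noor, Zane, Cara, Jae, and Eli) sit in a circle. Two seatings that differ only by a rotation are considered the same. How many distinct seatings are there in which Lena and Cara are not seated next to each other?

All circular seatings of 9 people number (8)! = 40320.
Those with Lena next to Cara: fuse the pair into one unit and seat 8 units around a circle — 2·(7)! = 10080.
Subtracting, 40320 − 10080 = 30240.

30240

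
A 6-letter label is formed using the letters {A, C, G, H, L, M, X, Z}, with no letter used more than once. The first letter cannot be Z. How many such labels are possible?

17640

The first letter has 8−1 = 7 choices (anything except Z).
The remaining 5 letters are filled from the other 7 symbols without repetition: 7 × 6 × 5 × 4 × 3 = 2520.
Total: 7 × 2520 = 17640.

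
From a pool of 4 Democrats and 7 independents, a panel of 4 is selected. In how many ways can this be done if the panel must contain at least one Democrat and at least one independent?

294

Unrestricted: C(11,4) = 330 ways to pick any 4 of the 11.
Selections missing a whole group: no Democrats → C(7,4) = 35; no independents → C(4,4) = 1.
Both groups omitted at once is impossible, so 330 − 36 = 294.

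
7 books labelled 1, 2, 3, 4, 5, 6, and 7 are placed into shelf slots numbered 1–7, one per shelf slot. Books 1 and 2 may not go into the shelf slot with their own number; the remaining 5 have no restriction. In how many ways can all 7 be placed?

3720

Let Aᵢ (for i ∈ {1, 2}) be the placements that put book i in its forbidden shelf slot. Any j of these fix j positions, leaving (7−j)! ways to fill the rest, and there are C(2,j) ways to pick which j.
By inclusion–exclusion, the number of valid placements is Σ_{j=0}^{2} (−1)^j C(2,j)·(7−j)!.
Computing: 5040 − 1440 + 120 = 3720.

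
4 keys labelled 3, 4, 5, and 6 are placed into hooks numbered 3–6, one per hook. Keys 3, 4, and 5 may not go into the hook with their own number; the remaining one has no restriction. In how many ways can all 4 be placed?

Let Aᵢ (for i ∈ {3, 4, 5}) be the placements that put key i in its forbidden hook. Any j of these fix j positions, leaving (4−j)! ways to fill the rest, and there are C(3,j) ways to pick which j.
By inclusion–exclusion, the number of valid placements is Σ_{j=0}^{3} (−1)^j C(3,j)·(4−j)!.
Computing: 24 − 18 + 6 − 1 = 11.

11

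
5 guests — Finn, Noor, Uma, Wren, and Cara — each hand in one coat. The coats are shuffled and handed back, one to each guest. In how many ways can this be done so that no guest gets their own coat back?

This is the derangement count D_5: permutations of 5 items with no fixed point.
By inclusion–exclusion this is Σ_{j=0}^{5} (−1)^j C(5,j)·(5−j)!.
Computing: 120 − 120 + 60 − 20 + 5 − 1 = 44.

44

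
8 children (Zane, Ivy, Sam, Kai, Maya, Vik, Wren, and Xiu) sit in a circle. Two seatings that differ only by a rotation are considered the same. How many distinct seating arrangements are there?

5040

Around a circle, 8 distinct people have 8!/8 = (7)! = 5040 rotationally distinct seatings.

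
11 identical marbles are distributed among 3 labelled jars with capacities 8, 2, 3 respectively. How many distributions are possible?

6

Ignoring the caps, the number of non-negative solutions to x_1+…+x_3 = 11 is C(13,2) = 78.
Subtract solutions that violate a single cap (substitute x_i' = x_i − (cap_i+1)): x_1 ≥ 9 gives C(4,2) = 6; x_2 ≥ 3 gives C(10,2) = 45; x_3 ≥ 4 gives C(9,2) = 36. Together 87.
Add back pairs where two caps are both exceeded: 0 + 0 + 15 = 15.
By inclusion–exclusion the count is 78 − 87 + 15 = 6.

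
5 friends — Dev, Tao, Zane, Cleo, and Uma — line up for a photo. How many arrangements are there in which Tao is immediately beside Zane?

48

Treat {Tao, Zane} as a single unit. There are 4 units to order, and the pair itself can be ordered 2 ways.
That gives 2 × 4! = 2 × 24 = 48.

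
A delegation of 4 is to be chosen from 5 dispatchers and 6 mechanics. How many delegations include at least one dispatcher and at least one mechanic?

310

Total 4-person selections from all 11: C(11,4) = 330.
Selections missing a whole group: no dispatchers → C(6,4) = 15; no mechanics → C(5,4) = 5.
Both groups omitted at once is impossible, so 330 − 20 = 310.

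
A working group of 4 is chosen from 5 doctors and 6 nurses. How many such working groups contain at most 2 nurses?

Split by how many nurses are chosen (0 through 2).
Sum: C(6,0)·C(5,4) + C(6,1)·C(5,3) + C(6,2)·C(5,2) = 5 + 60 + 150 = 215.

215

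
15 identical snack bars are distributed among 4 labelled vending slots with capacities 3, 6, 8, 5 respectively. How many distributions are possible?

Ignoring the caps, the number of non-negative solutions to x_1+…+x_4 = 15 is C(18,3) = 816.
Subtract solutions that violate a single cap (substitute x_i' = x_i − (cap_i+1)): x_1 ≥ 4 gives C(14,3) = 364; x_2 ≥ 7 gives C(11,3) = 165; x_3 ≥ 9 gives C(9,3) = 84; x_4 ≥ 6 gives C(12,3) = 220. Together 833.
Add back pairs where two caps are both exceeded: 35 + 10 + 56 + 0 + 10 + 1 = 112.
By inclusion–exclusion the count is 816 − 833 + 112 = 95.

95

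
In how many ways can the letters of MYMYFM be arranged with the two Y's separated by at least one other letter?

Total arrangements of MYMYFM: 6!/(3!·2!) = 60.
Arrangements with the Y's together: treat YY as one letter, giving (5)!/(3!) = 20.
Hence 60 − 20 = 40.

40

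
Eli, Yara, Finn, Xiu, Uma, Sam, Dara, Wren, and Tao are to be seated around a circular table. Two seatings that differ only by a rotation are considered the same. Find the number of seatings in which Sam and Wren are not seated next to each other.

Without the restriction there are (8)! = 40320 seatings.
Those with Sam next to Wren: fuse the pair into one unit and seat 8 units around a circle — 2·(7)! = 10080.
Subtracting, 40320 − 10080 = 30240.

30240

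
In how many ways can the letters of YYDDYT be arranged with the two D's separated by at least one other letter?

There are 6!/(3!·2!) = 60 arrangements of YYDDYT in total.
If the two D's are adjacent, glue them into one block, leaving 5 items to arrange: (5)!/(3!) = 20 ways.
Subtracting, 60 − 20 = 40 arrangements keep the D's apart.

40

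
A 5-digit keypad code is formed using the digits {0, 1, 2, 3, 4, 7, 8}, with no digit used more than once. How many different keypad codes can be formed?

Choose and order 5 of the 7 symbols: the first digit has 7 options, the next 6, and so on down to 3.
7 × 6 × 5 × 4 × 3 = 2520.

2520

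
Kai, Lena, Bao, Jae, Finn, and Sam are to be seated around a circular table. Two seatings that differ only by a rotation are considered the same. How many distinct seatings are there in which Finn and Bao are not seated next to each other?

72

Without the restriction there are (5)! = 120 seatings.
Those with Finn next to Bao: fuse the pair into one unit and seat 5 units around a circle — 2·(4)! = 48.
Subtracting, 120 − 48 = 72.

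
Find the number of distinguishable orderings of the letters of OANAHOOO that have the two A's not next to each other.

Total arrangements of OANAHOOO: 8!/(4!·2!) = 840.
If the two A's are adjacent, glue them into one block, leaving 7 items to arrange: (7)!/(4!) = 210 ways.
Hence 840 − 210 = 630.

630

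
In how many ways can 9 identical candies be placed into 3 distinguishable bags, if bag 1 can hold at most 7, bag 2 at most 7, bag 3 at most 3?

Without the upper bounds there are C(11,2) = 55 ways to split 9 among 3 bags.
Subtract solutions that violate a single cap (substitute x_i' = x_i − (cap_i+1)): x_1 ≥ 8 gives C(3,2) = 3; x_2 ≥ 8 gives C(3,2) = 3; x_3 ≥ 4 gives C(7,2) = 21. Together 27.
No two caps can be exceeded simultaneously, so the pair terms are all 0.
By inclusion–exclusion the count is 55 − 27 + 0 = 28.

28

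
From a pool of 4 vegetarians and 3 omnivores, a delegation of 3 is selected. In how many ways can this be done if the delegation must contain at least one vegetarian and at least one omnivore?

Total 3-person selections from all 7: C(7,3) = 35.
Subtract selections that omit an entire group: no vegetarians → C(3,3) = 1; no omnivores → C(4,3) = 4.
Both groups omitted at once is impossible, so 35 − 5 = 30.

30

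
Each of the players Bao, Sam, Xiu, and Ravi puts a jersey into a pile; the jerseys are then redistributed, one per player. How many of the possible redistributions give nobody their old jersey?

9

Count assignments avoiding every fixed point. For any j of the 4 players fixed to their old jersey, the other 4−j can be arranged in (4−j)! ways.
By inclusion–exclusion this is Σ_{j=0}^{4} (−1)^j C(4,j)·(4−j)!.
Computing: 24 − 24 + 12 − 4 + 1 = 9.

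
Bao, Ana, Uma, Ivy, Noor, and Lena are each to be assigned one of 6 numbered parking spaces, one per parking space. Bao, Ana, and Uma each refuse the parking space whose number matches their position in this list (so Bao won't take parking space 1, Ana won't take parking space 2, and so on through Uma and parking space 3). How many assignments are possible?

Let Aᵢ (for i ∈ {1, 2, 3}) be the placements that put person i in their forbidden parking space. Any j of these fix j positions, leaving (6−j)! ways to fill the rest, and there are C(3,j) ways to pick which j.
By inclusion–exclusion, the number of valid placements is Σ_{j=0}^{3} (−1)^j C(3,j)·(6−j)!.
Computing: 720 − 360 + 72 − 6 = 426.

426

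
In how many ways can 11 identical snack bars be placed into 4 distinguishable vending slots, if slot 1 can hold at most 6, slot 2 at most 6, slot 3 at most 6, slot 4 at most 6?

Ignoring the caps, the number of non-negative solutions to x_1+…+x_4 = 11 is C(14,3) = 364.
Subtract solutions that violate a single cap (substitute x_i' = x_i − (cap_i+1)): x_1 ≥ 7 gives C(7,3) = 35; x_2 ≥ 7 gives C(7,3) = 35; x_3 ≥ 7 gives C(7,3) = 35; x_4 ≥ 7 gives C(7,3) = 35. Together 140.
No two caps can be exceeded simultaneously, so the pair terms are all 0.
By inclusion–exclusion the count is 364 − 140 + 0 = 224.

224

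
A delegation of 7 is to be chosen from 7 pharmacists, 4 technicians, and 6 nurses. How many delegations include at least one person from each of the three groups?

Unrestricted: C(17,7) = 19448 ways to pick any 7 of the 17.
Selections missing a whole group: no pharmacists → C(10,7) = 120; no technicians → C(13,7) = 1716; no nurses → C(11,7) = 330.
Add back selections omitting two groups (i.e. drawn from a single group): C(7,7) + C(4,7) + C(6,7) = 1.
By inclusion–exclusion: 19448 − 2166 + 1 = 17283.

17283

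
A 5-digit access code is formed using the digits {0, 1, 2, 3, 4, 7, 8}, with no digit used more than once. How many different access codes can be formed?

This is a permutation of 5 out of 7: P(7,5) = 7!/2!.
7 × 6 × 5 × 4 × 3 = 2520.

2520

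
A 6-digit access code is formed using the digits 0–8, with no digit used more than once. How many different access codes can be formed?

60480

Choose and order 6 of the 9 symbols: the first digit has 9 options, the next 8, and so on down to 4.
That product is 9 × 8 × 7 × 6 × 5 × 4 = 60480.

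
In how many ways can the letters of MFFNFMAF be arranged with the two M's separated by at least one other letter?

Total arrangements of MFFNFMAF: 8!/(4!·2!) = 840.
If the two M's are adjacent, glue them into one block, leaving 7 items to arrange: (7)!/(4!) = 210 ways.
Hence 840 − 210 = 630.

630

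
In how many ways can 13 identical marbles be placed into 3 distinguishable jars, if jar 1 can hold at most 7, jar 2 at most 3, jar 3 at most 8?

Without the upper bounds there are C(15,2) = 105 ways to split 13 among 3 jars.
Subtract solutions that violate a single cap (substitute x_i' = x_i − (cap_i+1)): x_1 ≥ 8 gives C(7,2) = 21; x_2 ≥ 4 gives C(11,2) = 55; x_3 ≥ 9 gives C(6,2) = 15. Together 91.
Add back pairs where two caps are both exceeded: 3 + 0 + 1 = 4.
By inclusion–exclusion the count is 105 − 91 + 4 = 18.

18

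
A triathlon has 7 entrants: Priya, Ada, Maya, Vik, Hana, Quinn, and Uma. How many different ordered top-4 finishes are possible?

This is an ordered selection of 4 from 7: P(7,4).
That gives 7 × 6 × 5 × 4 = 840.

840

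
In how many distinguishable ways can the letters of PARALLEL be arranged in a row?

3360

The 8 letters of PARALLEL have repeats: A appearing twice and L appearing 3 times.
Dividing 8! = 40320 by 3!·2! = 12 for the repeated letters gives 3360.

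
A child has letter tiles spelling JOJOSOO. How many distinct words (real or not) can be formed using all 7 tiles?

105

The 7 letters of JOJOSOO have repeats: J appearing twice and O appearing 4 times.
The number of distinct arrangements is 7!/(4!·2!) = 5040/48 = 105.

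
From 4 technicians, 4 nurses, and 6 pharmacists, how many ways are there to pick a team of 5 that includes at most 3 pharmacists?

Split by how many pharmacists are chosen (0 through 3).
Sum: C(6,0)·C(8,5) + C(6,1)·C(8,4) + C(6,2)·C(8,3) + C(6,3)·C(8,2) = 56 + 420 + 840 + 560 = 1876.

1876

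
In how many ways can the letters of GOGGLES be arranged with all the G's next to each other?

120

Treat the 3 copies of G as a single block. The multiset to arrange is then {GGG, E, L, O, S}, 5 items in all.
All 5 items are distinct, so there are (5)! = 120 arrangements.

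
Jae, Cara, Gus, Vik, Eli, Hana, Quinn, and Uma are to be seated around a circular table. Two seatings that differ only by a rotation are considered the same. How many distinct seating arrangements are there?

Seat Jae anywhere (absorbing the rotational symmetry), then permute the other 7: (7)! = 5040.

5040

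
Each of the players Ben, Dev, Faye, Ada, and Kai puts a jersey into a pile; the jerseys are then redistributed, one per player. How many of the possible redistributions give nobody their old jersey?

44

Count assignments avoiding every fixed point. For any j of the 5 players fixed to their old jersey, the other 5−j can be arranged in (5−j)! ways.
By inclusion–exclusion this is Σ_{j=0}^{5} (−1)^j C(5,j)·(5−j)!.
Computing: 120 − 120 + 60 − 20 + 5 − 1 = 44.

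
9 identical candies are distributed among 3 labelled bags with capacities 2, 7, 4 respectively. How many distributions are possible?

Without the upper bounds there are C(11,2) = 55 ways to split 9 among 3 bags.
Subtract solutions that violate a single cap (substitute x_i' = x_i − (cap_i+1)): x_1 ≥ 3 gives C(8,2) = 28; x_2 ≥ 8 gives C(3,2) = 3; x_3 ≥ 5 gives C(6,2) = 15. Together 46.
Add back pairs where two caps are both exceeded: 0 + 3 + 0 = 3.
By inclusion–exclusion the count is 55 − 46 + 3 = 12.

12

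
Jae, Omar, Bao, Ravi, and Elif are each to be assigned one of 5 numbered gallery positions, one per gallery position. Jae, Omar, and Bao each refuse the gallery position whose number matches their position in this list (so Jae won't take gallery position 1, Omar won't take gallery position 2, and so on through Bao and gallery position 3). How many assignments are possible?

Let Aᵢ (for i ∈ {1, 2, 3}) be the placements that put person i in their forbidden gallery position. Any j of these fix j positions, leaving (5−j)! ways to fill the rest, and there are C(3,j) ways to pick which j.
By inclusion–exclusion, the number of valid placements is Σ_{j=0}^{3} (−1)^j C(3,j)·(5−j)!.
Computing: 120 − 72 + 18 − 2 = 64.

64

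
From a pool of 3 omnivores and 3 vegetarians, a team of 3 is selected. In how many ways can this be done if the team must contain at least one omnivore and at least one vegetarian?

Unrestricted: C(6,3) = 20 ways to pick any 3 of the 6.
Selections missing a whole group: no omnivores → C(3,3) = 1; no vegetarians → C(3,3) = 1.
Both groups omitted at once is impossible, so 20 − 2 = 18.

18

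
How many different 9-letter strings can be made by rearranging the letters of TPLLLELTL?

1512

The 9 letters of TPLLLELTL have repeats: L appearing 5 times and T appearing twice.
The number of distinct arrangements is 9!/(5!·2!) = 362880/240 = 1512.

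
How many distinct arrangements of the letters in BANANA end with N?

With the last slot taken by N, it remains to arrange the other 5 letters (BAANA).
Those 5 letters have A appearing 3 times, giving (5)!/(3!) = 20.

20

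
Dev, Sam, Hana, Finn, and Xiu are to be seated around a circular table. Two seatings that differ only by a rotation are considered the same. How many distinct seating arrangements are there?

Seat Dev anywhere (absorbing the rotational symmetry), then permute the other 4: (4)! = 24.

24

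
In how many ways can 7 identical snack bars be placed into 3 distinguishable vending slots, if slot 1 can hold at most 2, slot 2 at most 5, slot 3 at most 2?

6

Ignoring the caps, the number of non-negative solutions to x_1+…+x_3 = 7 is C(9,2) = 36.
Subtract solutions that violate a single cap (substitute x_i' = x_i − (cap_i+1)): x_1 ≥ 3 gives C(6,2) = 15; x_2 ≥ 6 gives C(3,2) = 3; x_3 ≥ 3 gives C(6,2) = 15. Together 33.
Add back pairs where two caps are both exceeded: 0 + 3 + 0 = 3.
By inclusion–exclusion the count is 36 − 33 + 3 = 6.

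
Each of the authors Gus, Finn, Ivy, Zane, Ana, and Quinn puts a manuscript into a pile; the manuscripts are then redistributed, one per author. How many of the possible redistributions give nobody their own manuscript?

265

Let Aᵢ be the assignments in which author i gets their own manuscript. We want the size of the complement of A₁∪…∪A_6.
By inclusion–exclusion this is Σ_{j=0}^{6} (−1)^j C(6,j)·(6−j)!.
Computing: 720 − 720 + 360 − 120 + 30 − 6 + 1 = 265.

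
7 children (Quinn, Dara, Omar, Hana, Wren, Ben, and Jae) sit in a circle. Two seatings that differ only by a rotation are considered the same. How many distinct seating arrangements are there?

Around a circle, 7 distinct people have 7!/7 = (6)! = 720 rotationally distinct seatings.

720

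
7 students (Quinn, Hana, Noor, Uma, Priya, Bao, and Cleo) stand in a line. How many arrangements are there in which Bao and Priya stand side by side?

Glue Bao and Priya into one block (2 internal orders), leaving 6 units to arrange in a row.
That gives 2 × 6! = 2 × 720 = 1440.

1440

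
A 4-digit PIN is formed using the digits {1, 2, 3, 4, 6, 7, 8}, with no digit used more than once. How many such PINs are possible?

840

This is a permutation of 4 out of 7: P(7,4) = 7!/3!.
7 × 6 × 5 × 4 = 840.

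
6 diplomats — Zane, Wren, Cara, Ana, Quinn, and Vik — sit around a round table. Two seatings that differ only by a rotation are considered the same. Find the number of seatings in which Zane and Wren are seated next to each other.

48

Treat {Zane, Wren} as one unit (2 internal orders) and seat the resulting 5 units around the table: (4)! circular arrangements.
So 2 × (4)! = 2 × 24 = 48.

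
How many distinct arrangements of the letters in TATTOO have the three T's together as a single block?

12

Treat the 3 copies of T as a single block. The multiset to arrange is then {TTT, A, O, O}, 4 items in all.
That gives (4)!/(2!) = 12 arrangements.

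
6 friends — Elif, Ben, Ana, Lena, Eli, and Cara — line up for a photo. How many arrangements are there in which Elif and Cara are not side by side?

Of the 6! = 720 arrangements, those with Elif and Cara adjacent number 2 × 5! = 240 (treat the pair as a block with 2 internal orders).
Complementary counting: 720 − 240 = 480.

480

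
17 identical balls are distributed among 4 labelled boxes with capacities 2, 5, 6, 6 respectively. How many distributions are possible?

10

Without the upper bounds there are C(20,3) = 1140 ways to split 17 among 4 boxes.
Subtract solutions that violate a single cap (substitute x_i' = x_i − (cap_i+1)): x_1 ≥ 3 gives C(17,3) = 680; x_2 ≥ 6 gives C(14,3) = 364; x_3 ≥ 7 gives C(13,3) = 286; x_4 ≥ 7 gives C(13,3) = 286. Together 1616.
Add back pairs where two caps are both exceeded: 165 + 120 + 120 + 35 + 35 + 20 = 495.
Subtract triples: 4 + 4 + 1 + 0 = 9.
By inclusion–exclusion the count is 1140 − 1616 + 495 − 9 = 10.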